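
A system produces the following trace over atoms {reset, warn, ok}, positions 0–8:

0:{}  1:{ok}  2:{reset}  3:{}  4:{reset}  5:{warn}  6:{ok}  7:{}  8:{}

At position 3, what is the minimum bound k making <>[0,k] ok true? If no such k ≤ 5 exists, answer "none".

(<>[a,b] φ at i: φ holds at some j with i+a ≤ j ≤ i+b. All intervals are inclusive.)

3

Scan j = 3,4,… for ok:
  j=3: fails
  j=4: fails
  j=5: fails
  j=6: holds
First hit at j=6, so smallest k = 6-3 = 3.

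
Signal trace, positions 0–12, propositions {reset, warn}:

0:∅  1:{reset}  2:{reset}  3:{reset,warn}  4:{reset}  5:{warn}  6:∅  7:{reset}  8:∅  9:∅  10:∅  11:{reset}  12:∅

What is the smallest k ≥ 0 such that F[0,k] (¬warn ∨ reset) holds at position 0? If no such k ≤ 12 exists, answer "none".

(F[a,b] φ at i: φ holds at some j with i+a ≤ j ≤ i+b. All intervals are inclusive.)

Scan j = 0,1,… for (¬warn ∨ reset):
  j=0: holds
First hit at j=0, so smallest k = 0-0 = 0.

0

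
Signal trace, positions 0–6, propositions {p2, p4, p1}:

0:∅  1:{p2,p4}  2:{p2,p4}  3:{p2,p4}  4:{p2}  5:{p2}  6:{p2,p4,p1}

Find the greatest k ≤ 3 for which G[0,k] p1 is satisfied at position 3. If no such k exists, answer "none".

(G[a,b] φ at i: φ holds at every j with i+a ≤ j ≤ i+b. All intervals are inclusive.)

none

p1 must hold from j=3 onward; find where it first fails.
  j=3: fails → no k works.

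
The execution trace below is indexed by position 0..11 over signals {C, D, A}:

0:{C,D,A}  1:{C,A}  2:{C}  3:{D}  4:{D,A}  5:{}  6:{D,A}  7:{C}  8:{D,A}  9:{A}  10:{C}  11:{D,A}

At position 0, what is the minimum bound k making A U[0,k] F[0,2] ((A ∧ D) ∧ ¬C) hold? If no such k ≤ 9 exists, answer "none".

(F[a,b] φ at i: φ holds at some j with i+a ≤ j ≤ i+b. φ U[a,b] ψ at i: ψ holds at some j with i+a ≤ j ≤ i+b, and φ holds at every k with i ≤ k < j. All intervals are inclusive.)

Need earliest j ≥ 0 with F[0,2] ((A ∧ D) ∧ ¬C), and A at every k in [0,j-1].
  j=0: rhs fails.
  j=1: rhs fails.
  j=2: rhs holds; lhs holds on [0,1]. k = 2.

2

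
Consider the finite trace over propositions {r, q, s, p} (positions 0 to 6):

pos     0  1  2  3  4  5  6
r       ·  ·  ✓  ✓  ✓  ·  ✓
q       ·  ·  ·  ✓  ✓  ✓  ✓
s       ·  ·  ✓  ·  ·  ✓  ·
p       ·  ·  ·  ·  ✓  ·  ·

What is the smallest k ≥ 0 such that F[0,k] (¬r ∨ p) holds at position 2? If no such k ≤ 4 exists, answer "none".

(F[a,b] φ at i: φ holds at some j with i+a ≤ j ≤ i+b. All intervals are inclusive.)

Scan j = 2,3,… for (¬r ∨ p):
  j=2: fails
  j=3: fails
  j=4: holds
First hit at j=4, so smallest k = 4-2 = 2.

2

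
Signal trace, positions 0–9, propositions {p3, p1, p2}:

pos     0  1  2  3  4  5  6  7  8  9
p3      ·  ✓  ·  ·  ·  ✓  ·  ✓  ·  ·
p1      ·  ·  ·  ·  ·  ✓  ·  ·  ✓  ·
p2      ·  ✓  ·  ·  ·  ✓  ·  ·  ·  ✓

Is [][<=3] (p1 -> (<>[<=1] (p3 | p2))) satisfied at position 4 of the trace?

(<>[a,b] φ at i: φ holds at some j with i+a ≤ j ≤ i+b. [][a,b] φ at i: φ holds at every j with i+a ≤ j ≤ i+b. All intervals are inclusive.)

Check (p1 -> (<>[<=1] (p3 | p2))) at every j in [4,7]:
  j=4: antecedent false → ✓
  j=5: antecedent true; consequent holds (witness at 5) → ✓
  j=6: antecedent false → ✓
  j=7: antecedent false → ✓
All positions satisfy it → formula holds.

True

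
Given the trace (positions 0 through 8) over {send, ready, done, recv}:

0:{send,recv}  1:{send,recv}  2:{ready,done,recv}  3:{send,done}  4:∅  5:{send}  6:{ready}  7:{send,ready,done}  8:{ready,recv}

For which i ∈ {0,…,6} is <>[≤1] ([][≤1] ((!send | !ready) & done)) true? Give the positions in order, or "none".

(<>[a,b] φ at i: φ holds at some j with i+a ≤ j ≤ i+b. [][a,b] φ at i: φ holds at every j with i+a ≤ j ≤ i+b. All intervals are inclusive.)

Evaluate at each i in [0,6]:
  i=0: ✗ (none in [0,1])
  i=1: ✓ (witness j=2)
  i=2: ✓ (witness j=2)
  i=3: ✗ (none in [3,4])
  i=4: ✗ (none in [4,5])
  i=5: ✗ (none in [5,6])
  i=6: ✗ (none in [6,7])

1, 2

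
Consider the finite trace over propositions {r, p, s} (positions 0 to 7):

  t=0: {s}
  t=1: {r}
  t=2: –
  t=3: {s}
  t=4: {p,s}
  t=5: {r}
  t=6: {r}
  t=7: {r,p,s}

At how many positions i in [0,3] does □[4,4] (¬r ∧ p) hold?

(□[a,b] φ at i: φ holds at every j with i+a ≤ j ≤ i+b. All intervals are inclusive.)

Evaluate at each i in [0,3]:
  i=0: ✓ (all of [4,4])
  i=1: ✗ (fails at j=5)
  i=2: ✗ (fails at j=6)
  i=3: ✗ (fails at j=7)
Positions where it holds: {0} → 1.

1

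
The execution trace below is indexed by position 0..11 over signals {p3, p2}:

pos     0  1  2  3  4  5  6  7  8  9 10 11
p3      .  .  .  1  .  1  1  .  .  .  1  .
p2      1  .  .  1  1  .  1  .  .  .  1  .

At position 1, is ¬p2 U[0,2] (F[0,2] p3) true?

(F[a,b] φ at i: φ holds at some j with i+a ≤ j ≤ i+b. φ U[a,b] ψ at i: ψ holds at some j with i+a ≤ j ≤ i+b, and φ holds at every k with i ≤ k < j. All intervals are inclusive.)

Holds

Need some j in [1,3] with F[0,2] p3, and ¬p2 at every k in [1,j-1].
  j=1: F[0,2] p3 holds; no prefix to check → satisfied.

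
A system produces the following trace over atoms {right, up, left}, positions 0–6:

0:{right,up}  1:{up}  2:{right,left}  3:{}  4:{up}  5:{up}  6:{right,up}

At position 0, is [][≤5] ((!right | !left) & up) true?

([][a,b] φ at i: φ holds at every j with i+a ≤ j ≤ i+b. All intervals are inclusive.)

False

Check ((!right | !left) & up) at every j in [0,5]:
  j=0: true
  j=1: true
  j=2: false
  j=3: false
  j=4: true
  j=5: true
Fails at j=2 → formula fails.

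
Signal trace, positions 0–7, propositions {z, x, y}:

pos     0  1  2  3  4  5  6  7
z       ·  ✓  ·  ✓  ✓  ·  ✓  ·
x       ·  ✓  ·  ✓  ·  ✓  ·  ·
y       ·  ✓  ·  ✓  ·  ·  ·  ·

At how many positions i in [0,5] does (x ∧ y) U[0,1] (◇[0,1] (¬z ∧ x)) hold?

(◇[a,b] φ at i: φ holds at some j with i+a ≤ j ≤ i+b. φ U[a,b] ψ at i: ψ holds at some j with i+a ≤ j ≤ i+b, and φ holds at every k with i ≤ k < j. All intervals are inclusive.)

Evaluate at each i in [0,5]:
  i=0: ✗ (no rhs in [0,1])
  i=1: ✗ (no rhs in [1,2])
  i=2: ✗ (no rhs in [2,3])
  i=3: ✓ (rhs at j=4; lhs holds on [3,3])
  i=4: ✓ (rhs at j=4)
  i=5: ✓ (rhs at j=5)
Positions where it holds: {3, 4, 5} → 3.

3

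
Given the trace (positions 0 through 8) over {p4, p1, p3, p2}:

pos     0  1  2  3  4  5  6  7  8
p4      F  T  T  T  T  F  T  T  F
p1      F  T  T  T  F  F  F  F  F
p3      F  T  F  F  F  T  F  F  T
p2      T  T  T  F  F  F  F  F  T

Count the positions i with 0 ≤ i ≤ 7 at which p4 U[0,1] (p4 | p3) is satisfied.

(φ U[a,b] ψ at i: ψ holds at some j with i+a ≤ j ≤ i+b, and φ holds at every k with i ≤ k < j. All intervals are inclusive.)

Evaluate at each i in [0,7]:
  i=0: ✗ (lhs fails at k=0 before rhs at j=1)
  i=1: ✓ (rhs at j=1)
  i=2: ✓ (rhs at j=2)
  i=3: ✓ (rhs at j=3)
  i=4: ✓ (rhs at j=4)
  i=5: ✓ (rhs at j=5)
  i=6: ✓ (rhs at j=6)
  i=7: ✓ (rhs at j=7)
Positions where it holds: {1, 2, 3, 4, 5, 6, 7} → 7.

7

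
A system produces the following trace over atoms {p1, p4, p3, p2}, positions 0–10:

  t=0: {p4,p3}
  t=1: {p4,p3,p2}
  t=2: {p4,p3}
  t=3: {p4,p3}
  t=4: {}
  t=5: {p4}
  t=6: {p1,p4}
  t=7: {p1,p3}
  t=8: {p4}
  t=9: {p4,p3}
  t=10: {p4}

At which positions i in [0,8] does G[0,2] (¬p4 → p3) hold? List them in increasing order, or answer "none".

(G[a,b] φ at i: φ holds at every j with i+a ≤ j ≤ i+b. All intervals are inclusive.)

0, 1, 5, 6, 7, 8

Evaluate at each i in [0,8]:
  i=0: ✓ (all of [0,2])
  i=1: ✓ (all of [1,3])
  i=2: ✗ (fails at j=4)
  i=3: ✗ (fails at j=4)
  i=4: ✗ (fails at j=4)
  i=5: ✓ (all of [5,7])
  i=6: ✓ (all of [6,8])
  i=7: ✓ (all of [7,9])
  i=8: ✓ (all of [8,10])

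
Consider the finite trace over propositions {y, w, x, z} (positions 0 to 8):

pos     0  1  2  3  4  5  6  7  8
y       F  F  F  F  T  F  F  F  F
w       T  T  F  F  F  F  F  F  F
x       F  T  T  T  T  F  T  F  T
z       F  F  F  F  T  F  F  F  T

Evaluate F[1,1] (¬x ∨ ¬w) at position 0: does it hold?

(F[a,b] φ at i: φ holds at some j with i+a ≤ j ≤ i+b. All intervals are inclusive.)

Check (¬x ∨ ¬w) at each j in [1,1]:
  j=1: false
No position in the window satisfies it → formula fails.

Does not hold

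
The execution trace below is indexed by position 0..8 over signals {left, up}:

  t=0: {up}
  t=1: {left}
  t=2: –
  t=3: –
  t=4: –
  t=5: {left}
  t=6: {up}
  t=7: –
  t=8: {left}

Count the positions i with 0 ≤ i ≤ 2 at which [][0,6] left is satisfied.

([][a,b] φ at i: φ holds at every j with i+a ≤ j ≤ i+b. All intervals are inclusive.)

0

Evaluate at each i in [0,2]:
  i=0: ✗ (fails at j=0)
  i=1: ✗ (fails at j=2)
  i=2: ✗ (fails at j=2)
Positions where it holds: {} → 0.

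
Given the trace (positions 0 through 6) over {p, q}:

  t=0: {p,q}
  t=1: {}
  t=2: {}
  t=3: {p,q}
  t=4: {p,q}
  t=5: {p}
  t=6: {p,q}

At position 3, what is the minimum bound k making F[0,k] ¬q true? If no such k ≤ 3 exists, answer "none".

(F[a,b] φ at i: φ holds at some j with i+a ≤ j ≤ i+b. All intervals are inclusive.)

2

Scan j = 3,4,… for ¬q:
  j=3: fails
  j=4: fails
  j=5: holds
First hit at j=5, so smallest k = 5-3 = 2.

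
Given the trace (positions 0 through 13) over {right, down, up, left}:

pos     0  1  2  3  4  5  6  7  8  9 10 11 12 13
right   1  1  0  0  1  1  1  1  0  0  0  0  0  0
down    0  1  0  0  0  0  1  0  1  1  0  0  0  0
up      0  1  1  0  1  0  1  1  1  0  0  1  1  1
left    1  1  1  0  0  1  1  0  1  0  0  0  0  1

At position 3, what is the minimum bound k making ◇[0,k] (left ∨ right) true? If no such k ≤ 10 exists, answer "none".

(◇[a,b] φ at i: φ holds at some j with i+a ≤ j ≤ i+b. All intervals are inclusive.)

Scan j = 3,4,… for (left ∨ right):
  j=3: fails
  j=4: holds
First hit at j=4, so smallest k = 4-3 = 1.

1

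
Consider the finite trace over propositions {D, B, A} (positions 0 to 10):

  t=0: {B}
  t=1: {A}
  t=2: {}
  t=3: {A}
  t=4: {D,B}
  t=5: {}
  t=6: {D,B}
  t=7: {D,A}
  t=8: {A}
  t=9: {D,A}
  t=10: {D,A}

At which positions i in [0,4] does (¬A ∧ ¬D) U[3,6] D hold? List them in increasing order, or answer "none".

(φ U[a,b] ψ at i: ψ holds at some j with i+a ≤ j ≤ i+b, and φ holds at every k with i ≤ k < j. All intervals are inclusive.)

Evaluate at each i in [0,4]:
  i=0: ✗ (lhs fails at k=1 before rhs at j=4)
  i=1: ✗ (lhs fails at k=1 before rhs at j=4)
  i=2: ✗ (lhs fails at k=3 before rhs at j=6)
  i=3: ✗ (lhs fails at k=3 before rhs at j=6)
  i=4: ✗ (lhs fails at k=4 before rhs at j=7)

none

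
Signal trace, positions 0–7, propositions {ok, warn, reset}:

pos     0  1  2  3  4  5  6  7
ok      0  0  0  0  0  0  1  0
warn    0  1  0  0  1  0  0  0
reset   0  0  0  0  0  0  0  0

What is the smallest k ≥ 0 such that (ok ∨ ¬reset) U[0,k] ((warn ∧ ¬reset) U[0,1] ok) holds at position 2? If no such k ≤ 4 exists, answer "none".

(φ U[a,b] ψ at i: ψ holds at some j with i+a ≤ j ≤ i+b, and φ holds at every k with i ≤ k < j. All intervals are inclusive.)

4

Need earliest j ≥ 2 with ((warn ∧ ¬reset) U[0,1] ok), and (ok ∨ ¬reset) at every k in [2,j-1].
  j=2: rhs fails.
  j=3: rhs fails.
  j=4: rhs fails.
  j=5: rhs fails.
  j=6: rhs holds; lhs holds on [2,5]. k = 4.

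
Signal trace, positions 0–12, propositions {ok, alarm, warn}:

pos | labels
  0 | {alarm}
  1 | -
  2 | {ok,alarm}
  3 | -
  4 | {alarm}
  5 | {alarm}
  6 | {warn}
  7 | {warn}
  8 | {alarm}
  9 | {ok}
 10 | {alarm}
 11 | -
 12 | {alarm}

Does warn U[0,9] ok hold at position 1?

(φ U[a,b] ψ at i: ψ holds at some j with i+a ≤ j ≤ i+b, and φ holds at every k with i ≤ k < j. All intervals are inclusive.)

No

Need some j in [1,10] with ok, and warn at every k in [1,j-1].
  j=1: ok false.
  j=2: ok holds, but warn fails at k=1 → not this j.
  j=3: ok false.
  j=4: ok false.
  j=5: ok false.
  j=6: ok false.
  j=7: ok false.
  j=8: ok false.
  j=9: ok holds, but warn fails at k=1 → not this j.
  j=10: ok false.
No j in the window works → until fails.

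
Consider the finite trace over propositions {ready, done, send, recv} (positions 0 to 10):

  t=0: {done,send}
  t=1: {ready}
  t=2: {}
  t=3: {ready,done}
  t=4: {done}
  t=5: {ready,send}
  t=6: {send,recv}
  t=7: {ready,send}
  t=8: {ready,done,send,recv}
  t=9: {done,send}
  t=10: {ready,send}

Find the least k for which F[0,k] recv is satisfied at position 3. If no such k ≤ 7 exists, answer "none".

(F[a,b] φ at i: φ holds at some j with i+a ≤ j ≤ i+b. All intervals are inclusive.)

Scan j = 3,4,… for recv:
  j=3: fails
  j=4: fails
  j=5: fails
  j=6: holds
First hit at j=6, so smallest k = 6-3 = 3.

3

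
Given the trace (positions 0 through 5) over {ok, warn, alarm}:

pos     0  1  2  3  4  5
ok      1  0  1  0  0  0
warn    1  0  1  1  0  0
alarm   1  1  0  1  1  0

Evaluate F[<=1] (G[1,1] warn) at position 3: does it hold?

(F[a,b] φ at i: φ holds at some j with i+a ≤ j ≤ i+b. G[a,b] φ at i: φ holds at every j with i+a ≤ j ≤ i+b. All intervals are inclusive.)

False

Check G[1,1] warn at each j in [3,4]:
  j=3: fails at 4
  j=4: fails at 5
No position in the window satisfies it → formula fails.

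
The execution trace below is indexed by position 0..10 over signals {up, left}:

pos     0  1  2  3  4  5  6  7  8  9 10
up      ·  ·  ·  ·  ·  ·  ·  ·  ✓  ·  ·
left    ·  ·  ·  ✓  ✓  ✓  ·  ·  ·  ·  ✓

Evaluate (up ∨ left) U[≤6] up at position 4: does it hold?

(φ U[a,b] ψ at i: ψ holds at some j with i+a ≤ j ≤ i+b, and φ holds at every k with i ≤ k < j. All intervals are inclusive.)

Need some j in [4,10] with up, and (up ∨ left) at every k in [4,j-1].
  j=4: up false.
  j=5: up false.
  j=6: up false.
  j=7: up false.
  j=8: up holds, but (up ∨ left) fails at k=6 → not this j.
  j=9: up false.
  j=10: up false.
No j in the window works → until fails.

False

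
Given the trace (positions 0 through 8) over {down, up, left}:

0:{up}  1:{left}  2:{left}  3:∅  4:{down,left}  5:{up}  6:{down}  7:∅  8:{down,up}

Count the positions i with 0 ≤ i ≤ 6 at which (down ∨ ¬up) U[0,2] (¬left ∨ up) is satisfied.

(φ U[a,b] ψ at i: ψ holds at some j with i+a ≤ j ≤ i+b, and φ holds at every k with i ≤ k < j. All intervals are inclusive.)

7

Evaluate at each i in [0,6]:
  i=0: ✓ (rhs at j=0)
  i=1: ✓ (rhs at j=3; lhs holds on [1,2])
  i=2: ✓ (rhs at j=3; lhs holds on [2,2])
  i=3: ✓ (rhs at j=3)
  i=4: ✓ (rhs at j=5; lhs holds on [4,4])
  i=5: ✓ (rhs at j=5)
  i=6: ✓ (rhs at j=6)
Positions where it holds: {0, 1, 2, 3, 4, 5, 6} → 7.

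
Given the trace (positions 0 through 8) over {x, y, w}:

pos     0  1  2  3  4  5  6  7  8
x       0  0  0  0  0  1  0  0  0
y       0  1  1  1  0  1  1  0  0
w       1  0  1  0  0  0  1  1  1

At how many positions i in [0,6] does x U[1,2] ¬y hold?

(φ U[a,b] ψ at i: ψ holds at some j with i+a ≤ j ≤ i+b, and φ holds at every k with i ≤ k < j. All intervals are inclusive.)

Evaluate at each i in [0,6]:
  i=0: ✗ (no rhs in [1,2])
  i=1: ✗ (no rhs in [2,3])
  i=2: ✗ (lhs fails at k=2 before rhs at j=4)
  i=3: ✗ (lhs fails at k=3 before rhs at j=4)
  i=4: ✗ (no rhs in [5,6])
  i=5: ✗ (lhs fails at k=6 before rhs at j=7)
  i=6: ✗ (lhs fails at k=6 before rhs at j=7)
Positions where it holds: {} → 0.

0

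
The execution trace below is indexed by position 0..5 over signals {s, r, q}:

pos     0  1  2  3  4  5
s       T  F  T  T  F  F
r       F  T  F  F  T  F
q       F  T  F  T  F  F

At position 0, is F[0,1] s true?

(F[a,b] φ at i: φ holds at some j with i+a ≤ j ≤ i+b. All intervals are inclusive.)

Holds

Check s at each j in [0,1]:
  j=0: true
  j=1: false
Found at j=0 → formula holds.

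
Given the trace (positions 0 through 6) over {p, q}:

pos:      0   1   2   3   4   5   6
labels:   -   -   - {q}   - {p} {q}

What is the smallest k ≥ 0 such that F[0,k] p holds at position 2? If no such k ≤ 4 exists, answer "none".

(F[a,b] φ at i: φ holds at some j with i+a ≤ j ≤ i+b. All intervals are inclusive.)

3

Scan j = 2,3,… for p:
  j=2: fails
  j=3: fails
  j=4: fails
  j=5: holds
First hit at j=5, so smallest k = 5-2 = 3.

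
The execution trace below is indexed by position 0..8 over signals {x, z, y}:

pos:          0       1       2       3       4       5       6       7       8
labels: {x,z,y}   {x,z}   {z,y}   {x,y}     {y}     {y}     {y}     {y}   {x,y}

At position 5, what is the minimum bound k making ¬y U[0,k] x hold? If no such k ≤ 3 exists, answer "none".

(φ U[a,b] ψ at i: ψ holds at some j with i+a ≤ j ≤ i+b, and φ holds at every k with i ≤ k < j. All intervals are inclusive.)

Need earliest j ≥ 5 with x, and ¬y at every k in [5,j-1].
  j=5: rhs fails.
  j=6: rhs fails.
  j=7: rhs fails.
  j=8: rhs holds but lhs fails at k=5.
No witness within the range → none.

none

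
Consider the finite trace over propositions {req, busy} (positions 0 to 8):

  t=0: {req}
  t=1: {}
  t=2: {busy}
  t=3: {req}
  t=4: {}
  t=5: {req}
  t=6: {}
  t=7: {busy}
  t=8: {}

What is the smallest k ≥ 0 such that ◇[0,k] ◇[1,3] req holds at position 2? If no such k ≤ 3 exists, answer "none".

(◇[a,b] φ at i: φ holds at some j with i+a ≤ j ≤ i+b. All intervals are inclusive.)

Scan j = 2,3,… for ◇[1,3] req:
  j=2: holds
First hit at j=2, so smallest k = 2-2 = 0.

0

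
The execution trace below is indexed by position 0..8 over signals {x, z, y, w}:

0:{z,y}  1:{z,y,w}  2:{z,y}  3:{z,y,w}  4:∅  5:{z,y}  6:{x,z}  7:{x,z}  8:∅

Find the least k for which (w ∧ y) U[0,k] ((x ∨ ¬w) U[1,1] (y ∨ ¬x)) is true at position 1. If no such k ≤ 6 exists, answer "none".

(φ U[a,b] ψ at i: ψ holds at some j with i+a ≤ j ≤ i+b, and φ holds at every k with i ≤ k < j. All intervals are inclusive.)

Need earliest j ≥ 1 with ((x ∨ ¬w) U[1,1] (y ∨ ¬x)), and (w ∧ y) at every k in [1,j-1].
  j=1: rhs fails.
  j=2: rhs holds; lhs holds on [1,1]. k = 1.

1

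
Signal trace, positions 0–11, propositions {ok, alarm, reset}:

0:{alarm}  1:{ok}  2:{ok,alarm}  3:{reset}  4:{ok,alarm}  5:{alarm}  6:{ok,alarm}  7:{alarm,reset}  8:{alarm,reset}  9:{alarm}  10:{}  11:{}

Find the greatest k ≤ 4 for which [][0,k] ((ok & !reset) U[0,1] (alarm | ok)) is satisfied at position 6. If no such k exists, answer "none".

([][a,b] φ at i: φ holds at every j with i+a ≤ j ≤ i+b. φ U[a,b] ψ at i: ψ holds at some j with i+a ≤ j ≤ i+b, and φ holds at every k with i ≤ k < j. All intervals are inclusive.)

((ok & !reset) U[0,1] (alarm | ok)) must hold from j=6 onward; find where it first fails.
  j=6: holds
  j=7: holds
  j=8: holds
  j=9: holds
  j=10: fails
Holds on [6,9], so largest k = 3.

3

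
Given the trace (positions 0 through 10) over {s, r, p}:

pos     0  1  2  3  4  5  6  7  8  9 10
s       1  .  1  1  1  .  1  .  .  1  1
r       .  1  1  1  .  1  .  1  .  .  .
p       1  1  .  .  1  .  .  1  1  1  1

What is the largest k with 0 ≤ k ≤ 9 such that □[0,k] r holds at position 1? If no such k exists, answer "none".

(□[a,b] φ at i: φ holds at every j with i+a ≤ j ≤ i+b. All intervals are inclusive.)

r must hold from j=1 onward; find where it first fails.
  j=1: holds
  j=2: holds
  j=3: holds
  j=4: fails
Holds on [1,3], so largest k = 2.

2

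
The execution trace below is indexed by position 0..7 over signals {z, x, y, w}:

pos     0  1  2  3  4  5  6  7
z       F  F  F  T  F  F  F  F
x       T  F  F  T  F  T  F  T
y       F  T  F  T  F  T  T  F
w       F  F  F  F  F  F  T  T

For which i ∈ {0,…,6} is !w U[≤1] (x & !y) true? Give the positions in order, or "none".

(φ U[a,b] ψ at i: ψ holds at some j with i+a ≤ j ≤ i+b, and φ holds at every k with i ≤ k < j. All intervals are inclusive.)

0

Evaluate at each i in [0,6]:
  i=0: ✓ (rhs at j=0)
  i=1: ✗ (no rhs in [1,2])
  i=2: ✗ (no rhs in [2,3])
  i=3: ✗ (no rhs in [3,4])
  i=4: ✗ (no rhs in [4,5])
  i=5: ✗ (no rhs in [5,6])
  i=6: ✗ (lhs fails at k=6 before rhs at j=7)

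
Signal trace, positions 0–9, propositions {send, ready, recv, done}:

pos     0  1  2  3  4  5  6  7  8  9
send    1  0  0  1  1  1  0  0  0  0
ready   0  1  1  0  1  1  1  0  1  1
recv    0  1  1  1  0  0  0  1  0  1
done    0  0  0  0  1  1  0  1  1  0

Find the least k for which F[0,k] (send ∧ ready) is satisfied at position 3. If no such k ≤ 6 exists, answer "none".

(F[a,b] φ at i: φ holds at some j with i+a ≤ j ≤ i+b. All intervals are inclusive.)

1

Scan j = 3,4,… for (send ∧ ready):
  j=3: fails
  j=4: holds
First hit at j=4, so smallest k = 4-3 = 1.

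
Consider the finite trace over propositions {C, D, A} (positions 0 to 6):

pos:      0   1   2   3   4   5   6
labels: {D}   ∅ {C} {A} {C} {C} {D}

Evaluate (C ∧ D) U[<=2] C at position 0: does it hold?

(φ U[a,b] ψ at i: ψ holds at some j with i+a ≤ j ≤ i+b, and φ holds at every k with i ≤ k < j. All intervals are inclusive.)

Does not hold

Need some j in [0,2] with C, and (C ∧ D) at every k in [0,j-1].
  j=0: C false.
  j=1: C false.
  j=2: C holds, but (C ∧ D) fails at k=0 → not this j.
No j in the window works → until fails.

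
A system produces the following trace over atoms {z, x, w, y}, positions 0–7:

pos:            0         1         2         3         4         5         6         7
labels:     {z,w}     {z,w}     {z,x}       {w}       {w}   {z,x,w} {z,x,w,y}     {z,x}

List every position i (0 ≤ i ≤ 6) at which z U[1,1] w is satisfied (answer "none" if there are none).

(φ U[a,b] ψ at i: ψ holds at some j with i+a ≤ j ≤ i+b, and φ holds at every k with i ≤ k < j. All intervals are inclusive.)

Evaluate at each i in [0,6]:
  i=0: ✓ (rhs at j=1; lhs holds on [0,0])
  i=1: ✗ (no rhs in [2,2])
  i=2: ✓ (rhs at j=3; lhs holds on [2,2])
  i=3: ✗ (lhs fails at k=3 before rhs at j=4)
  i=4: ✗ (lhs fails at k=4 before rhs at j=5)
  i=5: ✓ (rhs at j=6; lhs holds on [5,5])
  i=6: ✗ (no rhs in [7,7])

0, 2, 5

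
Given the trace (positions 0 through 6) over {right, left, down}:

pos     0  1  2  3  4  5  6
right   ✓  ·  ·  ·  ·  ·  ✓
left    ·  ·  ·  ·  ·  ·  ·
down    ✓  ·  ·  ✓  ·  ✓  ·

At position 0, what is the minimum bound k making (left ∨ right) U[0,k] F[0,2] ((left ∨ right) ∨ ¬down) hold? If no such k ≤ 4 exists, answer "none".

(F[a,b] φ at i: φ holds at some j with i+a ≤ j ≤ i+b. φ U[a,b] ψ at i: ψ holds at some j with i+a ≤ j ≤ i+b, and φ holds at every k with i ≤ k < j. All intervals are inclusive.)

0

Need earliest j ≥ 0 with F[0,2] ((left ∨ right) ∨ ¬down), and (left ∨ right) at every k in [0,j-1].
  j=0: rhs holds (empty prefix). k = 0.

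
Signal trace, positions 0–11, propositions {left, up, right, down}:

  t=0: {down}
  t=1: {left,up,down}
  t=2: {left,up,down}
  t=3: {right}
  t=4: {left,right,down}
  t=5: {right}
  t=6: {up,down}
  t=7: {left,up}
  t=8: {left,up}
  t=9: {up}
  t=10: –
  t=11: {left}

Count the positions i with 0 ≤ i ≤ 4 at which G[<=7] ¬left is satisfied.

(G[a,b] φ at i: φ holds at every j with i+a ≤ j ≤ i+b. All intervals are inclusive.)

0

Evaluate at each i in [0,4]:
  i=0: ✗ (fails at j=1)
  i=1: ✗ (fails at j=1)
  i=2: ✗ (fails at j=2)
  i=3: ✗ (fails at j=4)
  i=4: ✗ (fails at j=4)
Positions where it holds: {} → 0.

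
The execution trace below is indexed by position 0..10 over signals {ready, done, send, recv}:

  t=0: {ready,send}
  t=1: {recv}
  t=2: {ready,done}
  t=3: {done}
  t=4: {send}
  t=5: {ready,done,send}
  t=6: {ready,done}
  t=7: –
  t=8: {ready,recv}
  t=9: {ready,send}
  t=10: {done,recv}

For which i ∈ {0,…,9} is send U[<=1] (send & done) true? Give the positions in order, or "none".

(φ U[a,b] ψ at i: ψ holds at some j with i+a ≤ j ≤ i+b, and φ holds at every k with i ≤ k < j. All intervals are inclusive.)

4, 5

Evaluate at each i in [0,9]:
  i=0: ✗ (no rhs in [0,1])
  i=1: ✗ (no rhs in [1,2])
  i=2: ✗ (no rhs in [2,3])
  i=3: ✗ (no rhs in [3,4])
  i=4: ✓ (rhs at j=5; lhs holds on [4,4])
  i=5: ✓ (rhs at j=5)
  i=6: ✗ (no rhs in [6,7])
  i=7: ✗ (no rhs in [7,8])
  i=8: ✗ (no rhs in [8,9])
  i=9: ✗ (no rhs in [9,10])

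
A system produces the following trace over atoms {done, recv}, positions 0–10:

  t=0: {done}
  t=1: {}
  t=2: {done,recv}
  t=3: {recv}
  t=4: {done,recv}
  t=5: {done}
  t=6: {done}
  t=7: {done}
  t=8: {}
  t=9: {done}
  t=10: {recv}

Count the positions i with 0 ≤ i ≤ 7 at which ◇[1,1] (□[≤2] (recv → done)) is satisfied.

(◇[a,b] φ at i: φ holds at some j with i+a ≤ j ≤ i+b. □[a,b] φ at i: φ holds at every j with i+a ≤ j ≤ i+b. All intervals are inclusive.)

4

Evaluate at each i in [0,7]:
  i=0: ✗ (none in [1,1])
  i=1: ✗ (none in [2,2])
  i=2: ✗ (none in [3,3])
  i=3: ✓ (witness j=4)
  i=4: ✓ (witness j=5)
  i=5: ✓ (witness j=6)
  i=6: ✓ (witness j=7)
  i=7: ✗ (none in [8,8])
Positions where it holds: {3, 4, 5, 6} → 4.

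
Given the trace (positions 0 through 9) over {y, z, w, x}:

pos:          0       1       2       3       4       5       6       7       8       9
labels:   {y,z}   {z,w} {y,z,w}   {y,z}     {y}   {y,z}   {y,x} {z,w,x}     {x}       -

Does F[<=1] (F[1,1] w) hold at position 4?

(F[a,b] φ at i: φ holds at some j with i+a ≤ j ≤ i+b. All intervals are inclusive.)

Check F[1,1] w at each j in [4,5]:
  j=4: fails (none in [5,5])
  j=5: fails (none in [6,6])
No position in the window satisfies it → formula fails.

Does not hold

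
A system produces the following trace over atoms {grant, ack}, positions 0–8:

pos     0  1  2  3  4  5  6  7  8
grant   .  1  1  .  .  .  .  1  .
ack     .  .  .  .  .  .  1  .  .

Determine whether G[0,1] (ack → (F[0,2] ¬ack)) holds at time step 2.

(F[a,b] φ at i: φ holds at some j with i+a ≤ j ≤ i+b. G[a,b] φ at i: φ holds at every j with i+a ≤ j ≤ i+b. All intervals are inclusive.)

Holds

Check (ack → (F[0,2] ¬ack)) at every j in [2,3]:
  j=2: antecedent false → ✓
  j=3: antecedent false → ✓
All positions satisfy it → formula holds.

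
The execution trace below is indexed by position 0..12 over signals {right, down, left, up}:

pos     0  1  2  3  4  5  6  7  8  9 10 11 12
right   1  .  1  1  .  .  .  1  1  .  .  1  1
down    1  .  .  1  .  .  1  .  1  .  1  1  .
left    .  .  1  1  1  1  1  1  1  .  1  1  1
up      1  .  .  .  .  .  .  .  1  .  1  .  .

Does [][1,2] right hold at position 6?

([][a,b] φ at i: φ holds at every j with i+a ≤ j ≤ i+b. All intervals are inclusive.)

Yes

Check right at every j in [7,8]:
  j=7: true
  j=8: true
All positions satisfy it → formula holds.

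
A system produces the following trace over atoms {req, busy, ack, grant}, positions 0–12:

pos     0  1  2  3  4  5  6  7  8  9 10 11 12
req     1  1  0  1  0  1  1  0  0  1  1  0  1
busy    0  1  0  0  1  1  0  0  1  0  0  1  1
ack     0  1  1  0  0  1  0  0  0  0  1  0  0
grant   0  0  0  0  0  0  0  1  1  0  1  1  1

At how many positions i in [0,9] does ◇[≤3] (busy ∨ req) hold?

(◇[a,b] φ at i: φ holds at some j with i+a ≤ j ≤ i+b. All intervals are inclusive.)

Evaluate at each i in [0,9]:
  i=0: ✓ (witness j=0)
  i=1: ✓ (witness j=1)
  i=2: ✓ (witness j=3)
  i=3: ✓ (witness j=3)
  i=4: ✓ (witness j=4)
  i=5: ✓ (witness j=5)
  i=6: ✓ (witness j=6)
  i=7: ✓ (witness j=8)
  i=8: ✓ (witness j=8)
  i=9: ✓ (witness j=9)
Positions where it holds: {0, 1, 2, 3, 4, 5, 6, 7, 8, 9} → 10.

10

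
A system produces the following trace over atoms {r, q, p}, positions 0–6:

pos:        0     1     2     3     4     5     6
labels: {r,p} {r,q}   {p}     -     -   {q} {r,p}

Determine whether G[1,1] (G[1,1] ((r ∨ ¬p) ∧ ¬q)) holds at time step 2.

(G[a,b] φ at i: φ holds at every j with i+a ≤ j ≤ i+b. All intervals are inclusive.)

True

Check G[1,1] ((r ∨ ¬p) ∧ ¬q) at every j in [3,3]:
  j=3: holds on [4,4]
All positions satisfy it → formula holds.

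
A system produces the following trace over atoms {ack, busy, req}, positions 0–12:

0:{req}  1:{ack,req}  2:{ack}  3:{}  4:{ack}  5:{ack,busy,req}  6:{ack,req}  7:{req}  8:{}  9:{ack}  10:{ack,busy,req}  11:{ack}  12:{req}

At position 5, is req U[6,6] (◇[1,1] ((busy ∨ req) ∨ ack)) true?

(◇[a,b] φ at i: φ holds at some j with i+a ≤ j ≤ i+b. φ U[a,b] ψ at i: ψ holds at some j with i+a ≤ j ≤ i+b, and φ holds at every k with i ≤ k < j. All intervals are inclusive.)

Need some j in [11,11] with ◇[1,1] ((busy ∨ req) ∨ ack), and req at every k in [5,j-1].
  j=11: ◇[1,1] ((busy ∨ req) ∨ ack) holds, but req fails at k=8 → not this j.
No j in the window works → until fails.

No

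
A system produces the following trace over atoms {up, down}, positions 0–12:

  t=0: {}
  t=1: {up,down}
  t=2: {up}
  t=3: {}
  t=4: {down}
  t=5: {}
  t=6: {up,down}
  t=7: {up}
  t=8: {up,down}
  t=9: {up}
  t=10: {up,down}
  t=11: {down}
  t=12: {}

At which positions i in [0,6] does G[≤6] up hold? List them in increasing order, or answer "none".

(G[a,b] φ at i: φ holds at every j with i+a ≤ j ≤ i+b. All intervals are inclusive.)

none

Evaluate at each i in [0,6]:
  i=0: ✗ (fails at j=0)
  i=1: ✗ (fails at j=3)
  i=2: ✗ (fails at j=3)
  i=3: ✗ (fails at j=3)
  i=4: ✗ (fails at j=4)
  i=5: ✗ (fails at j=5)
  i=6: ✗ (fails at j=11)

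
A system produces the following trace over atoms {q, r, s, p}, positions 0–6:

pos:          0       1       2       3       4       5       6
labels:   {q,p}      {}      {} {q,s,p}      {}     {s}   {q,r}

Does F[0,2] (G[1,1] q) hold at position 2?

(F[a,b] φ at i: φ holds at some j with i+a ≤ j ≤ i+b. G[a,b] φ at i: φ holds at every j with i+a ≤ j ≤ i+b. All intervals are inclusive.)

Holds

Check G[1,1] q at each j in [2,4]:
  j=2: holds on [3,3]
  j=3: fails at 4
  j=4: fails at 5
Found at j=2 → formula holds.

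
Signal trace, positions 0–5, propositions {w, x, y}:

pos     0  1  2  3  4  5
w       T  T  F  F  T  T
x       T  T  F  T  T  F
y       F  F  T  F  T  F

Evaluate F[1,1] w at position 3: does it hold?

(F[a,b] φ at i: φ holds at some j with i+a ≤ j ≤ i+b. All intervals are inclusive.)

Holds

Check w at each j in [4,4]:
  j=4: true
Found at j=4 → formula holds.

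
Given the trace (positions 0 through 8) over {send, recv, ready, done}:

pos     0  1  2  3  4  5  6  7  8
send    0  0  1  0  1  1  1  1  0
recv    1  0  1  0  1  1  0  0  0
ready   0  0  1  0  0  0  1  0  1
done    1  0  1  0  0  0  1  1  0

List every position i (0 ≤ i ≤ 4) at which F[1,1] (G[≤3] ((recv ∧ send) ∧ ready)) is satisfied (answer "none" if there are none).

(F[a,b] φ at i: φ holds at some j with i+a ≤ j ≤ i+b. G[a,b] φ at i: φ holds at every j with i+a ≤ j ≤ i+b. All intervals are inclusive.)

Evaluate at each i in [0,4]:
  i=0: ✗ (none in [1,1])
  i=1: ✗ (none in [2,2])
  i=2: ✗ (none in [3,3])
  i=3: ✗ (none in [4,4])
  i=4: ✗ (none in [5,5])

none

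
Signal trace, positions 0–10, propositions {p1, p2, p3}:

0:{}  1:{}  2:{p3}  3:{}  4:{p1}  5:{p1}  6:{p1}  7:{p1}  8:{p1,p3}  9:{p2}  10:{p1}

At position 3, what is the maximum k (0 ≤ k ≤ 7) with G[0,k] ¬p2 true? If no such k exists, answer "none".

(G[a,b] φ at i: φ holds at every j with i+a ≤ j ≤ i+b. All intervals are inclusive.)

5

¬p2 must hold from j=3 onward; find where it first fails.
  j=3: holds
  j=4: holds
  j=5: holds
  j=6: holds
  j=7: holds
  j=8: holds
  j=9: fails
Holds on [3,8], so largest k = 5.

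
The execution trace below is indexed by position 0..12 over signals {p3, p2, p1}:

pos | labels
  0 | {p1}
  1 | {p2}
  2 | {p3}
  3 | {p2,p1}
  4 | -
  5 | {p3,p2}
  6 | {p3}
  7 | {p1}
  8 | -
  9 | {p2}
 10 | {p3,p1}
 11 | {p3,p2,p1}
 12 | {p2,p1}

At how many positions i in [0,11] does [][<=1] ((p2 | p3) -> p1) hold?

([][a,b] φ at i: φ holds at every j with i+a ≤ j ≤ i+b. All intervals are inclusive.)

4

Evaluate at each i in [0,11]:
  i=0: ✗ (fails at j=1)
  i=1: ✗ (fails at j=1)
  i=2: ✗ (fails at j=2)
  i=3: ✓ (all of [3,4])
  i=4: ✗ (fails at j=5)
  i=5: ✗ (fails at j=5)
  i=6: ✗ (fails at j=6)
  i=7: ✓ (all of [7,8])
  i=8: ✗ (fails at j=9)
  i=9: ✗ (fails at j=9)
  i=10: ✓ (all of [10,11])
  i=11: ✓ (all of [11,12])
Positions where it holds: {3, 7, 10, 11} → 4.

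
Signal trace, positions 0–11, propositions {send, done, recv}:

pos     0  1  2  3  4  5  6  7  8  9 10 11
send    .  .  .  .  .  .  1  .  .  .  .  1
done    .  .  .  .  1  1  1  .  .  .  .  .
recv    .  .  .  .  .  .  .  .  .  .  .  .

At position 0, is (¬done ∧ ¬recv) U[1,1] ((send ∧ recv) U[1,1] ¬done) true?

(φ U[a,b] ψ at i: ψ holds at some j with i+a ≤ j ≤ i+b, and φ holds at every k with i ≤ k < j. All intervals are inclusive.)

Need some j in [1,1] with ((send ∧ recv) U[1,1] ¬done), and (¬done ∧ ¬recv) at every k in [0,j-1].
  j=1: ((send ∧ recv) U[1,1] ¬done) — fails.
No j in the window works → until fails.

No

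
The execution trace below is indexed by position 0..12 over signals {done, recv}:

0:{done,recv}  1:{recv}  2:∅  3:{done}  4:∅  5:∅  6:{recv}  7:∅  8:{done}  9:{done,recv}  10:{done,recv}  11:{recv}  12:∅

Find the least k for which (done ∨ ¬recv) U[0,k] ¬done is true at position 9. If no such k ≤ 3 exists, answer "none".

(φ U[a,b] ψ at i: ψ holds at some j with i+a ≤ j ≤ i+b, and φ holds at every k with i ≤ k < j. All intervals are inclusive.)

Need earliest j ≥ 9 with ¬done, and (done ∨ ¬recv) at every k in [9,j-1].
  j=9: rhs fails.
  j=10: rhs fails.
  j=11: rhs holds; lhs holds on [9,10]. k = 2.

2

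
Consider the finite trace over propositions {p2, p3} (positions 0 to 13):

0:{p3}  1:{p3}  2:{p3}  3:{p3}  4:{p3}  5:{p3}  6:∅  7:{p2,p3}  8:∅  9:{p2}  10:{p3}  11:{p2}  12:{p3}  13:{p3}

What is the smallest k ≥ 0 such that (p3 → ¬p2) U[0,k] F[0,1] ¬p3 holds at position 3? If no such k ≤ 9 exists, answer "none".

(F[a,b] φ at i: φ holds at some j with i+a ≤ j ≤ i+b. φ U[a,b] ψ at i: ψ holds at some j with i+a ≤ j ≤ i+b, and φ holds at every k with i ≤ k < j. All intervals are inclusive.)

2

Need earliest j ≥ 3 with F[0,1] ¬p3, and (p3 → ¬p2) at every k in [3,j-1].
  j=3: rhs fails.
  j=4: rhs fails.
  j=5: rhs holds; lhs holds on [3,4]. k = 2.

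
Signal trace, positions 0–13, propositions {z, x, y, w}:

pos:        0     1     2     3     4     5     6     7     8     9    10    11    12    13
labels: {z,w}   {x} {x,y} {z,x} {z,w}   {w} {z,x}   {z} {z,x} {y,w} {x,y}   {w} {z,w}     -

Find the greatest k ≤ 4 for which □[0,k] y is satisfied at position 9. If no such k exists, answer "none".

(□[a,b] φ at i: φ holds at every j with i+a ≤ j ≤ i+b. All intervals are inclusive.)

1

y must hold from j=9 onward; find where it first fails.
  j=9: holds
  j=10: holds
  j=11: fails
Holds on [9,10], so largest k = 1.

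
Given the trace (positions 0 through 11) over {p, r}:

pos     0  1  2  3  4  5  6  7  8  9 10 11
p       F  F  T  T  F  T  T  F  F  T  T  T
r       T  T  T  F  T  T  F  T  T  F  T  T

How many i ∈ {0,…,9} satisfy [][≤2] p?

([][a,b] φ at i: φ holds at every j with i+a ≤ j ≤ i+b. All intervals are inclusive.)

1

Evaluate at each i in [0,9]:
  i=0: ✗ (fails at j=0)
  i=1: ✗ (fails at j=1)
  i=2: ✗ (fails at j=4)
  i=3: ✗ (fails at j=4)
  i=4: ✗ (fails at j=4)
  i=5: ✗ (fails at j=7)
  i=6: ✗ (fails at j=7)
  i=7: ✗ (fails at j=7)
  i=8: ✗ (fails at j=8)
  i=9: ✓ (all of [9,11])
Positions where it holds: {9} → 1.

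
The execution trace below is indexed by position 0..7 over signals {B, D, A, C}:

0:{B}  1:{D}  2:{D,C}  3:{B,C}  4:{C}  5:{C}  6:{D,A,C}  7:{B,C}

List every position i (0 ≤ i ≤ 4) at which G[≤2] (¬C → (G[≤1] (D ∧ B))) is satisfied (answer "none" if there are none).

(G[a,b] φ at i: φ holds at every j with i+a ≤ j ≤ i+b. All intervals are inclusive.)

2, 3, 4

Evaluate at each i in [0,4]:
  i=0: ✗ (fails at j=0)
  i=1: ✗ (fails at j=1)
  i=2: ✓ (all of [2,4])
  i=3: ✓ (all of [3,5])
  i=4: ✓ (all of [4,6])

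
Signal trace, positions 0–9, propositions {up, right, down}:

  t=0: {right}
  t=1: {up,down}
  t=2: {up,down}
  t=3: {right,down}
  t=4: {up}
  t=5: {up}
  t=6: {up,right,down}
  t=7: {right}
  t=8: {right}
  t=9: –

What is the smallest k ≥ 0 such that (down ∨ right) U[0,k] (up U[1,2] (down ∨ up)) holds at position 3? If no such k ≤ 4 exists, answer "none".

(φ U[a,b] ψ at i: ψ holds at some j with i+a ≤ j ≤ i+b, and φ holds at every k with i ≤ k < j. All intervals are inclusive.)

1

Need earliest j ≥ 3 with (up U[1,2] (down ∨ up)), and (down ∨ right) at every k in [3,j-1].
  j=3: rhs fails.
  j=4: rhs holds; lhs holds on [3,3]. k = 1.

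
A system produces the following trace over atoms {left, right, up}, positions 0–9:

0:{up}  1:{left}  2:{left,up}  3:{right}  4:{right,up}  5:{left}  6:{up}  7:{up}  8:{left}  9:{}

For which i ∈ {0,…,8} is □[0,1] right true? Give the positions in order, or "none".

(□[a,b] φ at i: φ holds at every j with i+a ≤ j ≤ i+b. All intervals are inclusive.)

Evaluate at each i in [0,8]:
  i=0: ✗ (fails at j=0)
  i=1: ✗ (fails at j=1)
  i=2: ✗ (fails at j=2)
  i=3: ✓ (all of [3,4])
  i=4: ✗ (fails at j=5)
  i=5: ✗ (fails at j=5)
  i=6: ✗ (fails at j=6)
  i=7: ✗ (fails at j=7)
  i=8: ✗ (fails at j=8)

3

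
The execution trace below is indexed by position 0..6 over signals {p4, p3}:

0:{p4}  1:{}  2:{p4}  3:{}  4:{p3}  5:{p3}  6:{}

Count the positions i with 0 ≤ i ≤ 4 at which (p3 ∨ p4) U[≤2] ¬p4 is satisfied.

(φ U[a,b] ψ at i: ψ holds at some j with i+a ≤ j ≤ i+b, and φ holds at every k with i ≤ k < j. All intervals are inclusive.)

Evaluate at each i in [0,4]:
  i=0: ✓ (rhs at j=1; lhs holds on [0,0])
  i=1: ✓ (rhs at j=1)
  i=2: ✓ (rhs at j=3; lhs holds on [2,2])
  i=3: ✓ (rhs at j=3)
  i=4: ✓ (rhs at j=4)
Positions where it holds: {0, 1, 2, 3, 4} → 5.

5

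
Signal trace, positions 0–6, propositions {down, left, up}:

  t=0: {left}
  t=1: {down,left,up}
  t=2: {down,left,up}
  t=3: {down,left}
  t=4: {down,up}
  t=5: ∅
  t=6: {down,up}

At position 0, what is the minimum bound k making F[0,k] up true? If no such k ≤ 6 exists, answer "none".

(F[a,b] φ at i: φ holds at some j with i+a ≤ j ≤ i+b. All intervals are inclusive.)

Scan j = 0,1,… for up:
  j=0: fails
  j=1: holds
First hit at j=1, so smallest k = 1-0 = 1.

1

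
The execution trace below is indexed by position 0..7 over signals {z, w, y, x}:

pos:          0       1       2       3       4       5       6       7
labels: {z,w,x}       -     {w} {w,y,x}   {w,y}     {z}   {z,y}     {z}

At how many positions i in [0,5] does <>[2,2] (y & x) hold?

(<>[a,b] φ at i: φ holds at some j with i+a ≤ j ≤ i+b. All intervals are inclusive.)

1

Evaluate at each i in [0,5]:
  i=0: ✗ (none in [2,2])
  i=1: ✓ (witness j=3)
  i=2: ✗ (none in [4,4])
  i=3: ✗ (none in [5,5])
  i=4: ✗ (none in [6,6])
  i=5: ✗ (none in [7,7])
Positions where it holds: {1} → 1.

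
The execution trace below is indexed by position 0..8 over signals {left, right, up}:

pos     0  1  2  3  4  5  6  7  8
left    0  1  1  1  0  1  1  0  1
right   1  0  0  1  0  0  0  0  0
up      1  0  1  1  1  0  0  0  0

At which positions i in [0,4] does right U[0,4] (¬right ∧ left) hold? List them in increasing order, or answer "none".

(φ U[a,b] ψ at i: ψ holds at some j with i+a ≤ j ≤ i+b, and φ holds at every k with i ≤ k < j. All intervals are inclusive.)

Evaluate at each i in [0,4]:
  i=0: ✓ (rhs at j=1; lhs holds on [0,0])
  i=1: ✓ (rhs at j=1)
  i=2: ✓ (rhs at j=2)
  i=3: ✗ (lhs fails at k=4 before rhs at j=5)
  i=4: ✗ (lhs fails at k=4 before rhs at j=5)

0, 1, 2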